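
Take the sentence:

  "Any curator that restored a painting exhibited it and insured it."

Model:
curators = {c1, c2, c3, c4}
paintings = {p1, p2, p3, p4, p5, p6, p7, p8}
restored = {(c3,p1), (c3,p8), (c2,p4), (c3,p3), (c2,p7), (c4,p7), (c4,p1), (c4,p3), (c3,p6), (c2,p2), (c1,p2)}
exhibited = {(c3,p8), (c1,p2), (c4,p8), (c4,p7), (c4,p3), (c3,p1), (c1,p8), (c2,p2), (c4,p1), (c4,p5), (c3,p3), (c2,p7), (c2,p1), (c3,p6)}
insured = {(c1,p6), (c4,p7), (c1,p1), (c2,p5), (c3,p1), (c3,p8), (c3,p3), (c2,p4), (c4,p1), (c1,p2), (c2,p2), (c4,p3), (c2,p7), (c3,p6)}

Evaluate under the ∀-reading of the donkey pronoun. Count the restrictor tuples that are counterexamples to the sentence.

"it" takes "a painting" as antecedent — a donkey pronoun bound across the clause boundary.
Strong reading: for every (c,p) with restored(c,p), exhibited(c,p) ∧ insured(c,p).
Restrictor pairs: (c1,p2) ✓  (c2,p2) ✓  (c2,p4) ✗  (c2,p7) ✓  (c3,p1) ✓  (c3,p3) ✓  (c3,p6) ✓  (c3,p8) ✓  (c4,p1) ✓  (c4,p3) ✓  (c4,p7) ✓
Counterexamples (restrictor pairs failing the scope): 1.

1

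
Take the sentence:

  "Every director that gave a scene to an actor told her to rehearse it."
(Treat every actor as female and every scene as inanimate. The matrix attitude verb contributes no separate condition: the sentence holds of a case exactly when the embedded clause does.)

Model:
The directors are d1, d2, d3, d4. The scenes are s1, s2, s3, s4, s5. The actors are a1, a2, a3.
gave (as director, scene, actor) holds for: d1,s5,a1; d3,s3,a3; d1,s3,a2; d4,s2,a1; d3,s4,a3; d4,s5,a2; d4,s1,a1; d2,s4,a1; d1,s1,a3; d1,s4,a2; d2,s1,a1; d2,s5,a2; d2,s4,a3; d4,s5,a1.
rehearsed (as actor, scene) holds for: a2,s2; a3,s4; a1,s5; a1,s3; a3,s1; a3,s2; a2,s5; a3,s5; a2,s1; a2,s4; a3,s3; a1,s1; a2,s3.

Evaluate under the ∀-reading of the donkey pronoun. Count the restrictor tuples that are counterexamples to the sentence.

"her" takes "an actor" as antecedent and "it" takes "a scene"; both are donkey pronouns co-varying with the restrictor.
Strong reading: for every (d,s,a) with gave(d,s,a), rehearsed(a,s).
Restrictor triples: (d1,s1,a3)→rehearsed(a3,s1) ✓  (d1,s3,a2)→rehearsed(a2,s3) ✓  (d1,s4,a2)→rehearsed(a2,s4) ✓  (d1,s5,a1)→rehearsed(a1,s5) ✓  (d2,s1,a1)→rehearsed(a1,s1) ✓  (d2,s4,a1)→rehearsed(a1,s4) ✗  (d2,s4,a3)→rehearsed(a3,s4) ✓  (d2,s5,a2)→rehearsed(a2,s5) ✓  (d3,s3,a3)→rehearsed(a3,s3) ✓  (d3,s4,a3)→rehearsed(a3,s4) ✓  (d4,s1,a1)→rehearsed(a1,s1) ✓  (d4,s2,a1)→rehearsed(a1,s2) ✗  (d4,s5,a1)→rehearsed(a1,s5) ✓  (d4,s5,a2)→rehearsed(a2,s5) ✓
Counterexamples (restrictor triples failing the scope): 2.

2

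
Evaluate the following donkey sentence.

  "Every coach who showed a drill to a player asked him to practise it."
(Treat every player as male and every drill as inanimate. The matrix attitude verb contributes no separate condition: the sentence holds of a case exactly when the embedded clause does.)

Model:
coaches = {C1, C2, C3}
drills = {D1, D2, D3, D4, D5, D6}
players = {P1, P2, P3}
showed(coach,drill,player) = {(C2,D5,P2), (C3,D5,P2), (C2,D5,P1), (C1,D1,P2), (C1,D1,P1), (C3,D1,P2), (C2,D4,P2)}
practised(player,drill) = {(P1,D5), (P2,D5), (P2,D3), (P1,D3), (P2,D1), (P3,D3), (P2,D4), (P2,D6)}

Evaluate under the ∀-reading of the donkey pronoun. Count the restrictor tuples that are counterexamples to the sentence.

"him" takes "a player" as antecedent and "it" takes "a drill"; both are donkey pronouns co-varying with the restrictor.
Strong reading: for every (c,d,p) with showed(c,d,p), practised(p,d).
Restrictor triples: (C1,D1,P1)→practised(P1,D1) ✗  (C1,D1,P2)→practised(P2,D1) ✓  (C2,D4,P2)→practised(P2,D4) ✓  (C2,D5,P1)→practised(P1,D5) ✓  (C2,D5,P2)→practised(P2,D5) ✓  (C3,D1,P2)→practised(P2,D1) ✓  (C3,D5,P2)→practised(P2,D5) ✓
Counterexamples (restrictor triples failing the scope): 1.

1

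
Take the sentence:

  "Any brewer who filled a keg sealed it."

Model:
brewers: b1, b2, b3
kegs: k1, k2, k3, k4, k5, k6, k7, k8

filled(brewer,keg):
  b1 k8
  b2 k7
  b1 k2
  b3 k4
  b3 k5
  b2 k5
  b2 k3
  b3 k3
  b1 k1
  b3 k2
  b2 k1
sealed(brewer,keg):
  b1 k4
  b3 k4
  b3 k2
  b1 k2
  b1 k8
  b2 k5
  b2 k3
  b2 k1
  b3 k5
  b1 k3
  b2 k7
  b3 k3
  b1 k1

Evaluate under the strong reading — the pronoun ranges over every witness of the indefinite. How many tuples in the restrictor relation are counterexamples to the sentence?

0

"it" takes "a keg" as antecedent — a donkey pronoun bound across the clause boundary.
Strong reading: for every (b,k) with filled(b,k), sealed(b,k).
Restrictor pairs: (b1,k1) ✓  (b1,k2) ✓  (b1,k8) ✓  (b2,k1) ✓  (b2,k3) ✓  (b2,k5) ✓  (b2,k7) ✓  (b3,k2) ✓  (b3,k3) ✓  (b3,k4) ✓  (b3,k5) ✓
Counterexamples (restrictor pairs failing the scope): 0.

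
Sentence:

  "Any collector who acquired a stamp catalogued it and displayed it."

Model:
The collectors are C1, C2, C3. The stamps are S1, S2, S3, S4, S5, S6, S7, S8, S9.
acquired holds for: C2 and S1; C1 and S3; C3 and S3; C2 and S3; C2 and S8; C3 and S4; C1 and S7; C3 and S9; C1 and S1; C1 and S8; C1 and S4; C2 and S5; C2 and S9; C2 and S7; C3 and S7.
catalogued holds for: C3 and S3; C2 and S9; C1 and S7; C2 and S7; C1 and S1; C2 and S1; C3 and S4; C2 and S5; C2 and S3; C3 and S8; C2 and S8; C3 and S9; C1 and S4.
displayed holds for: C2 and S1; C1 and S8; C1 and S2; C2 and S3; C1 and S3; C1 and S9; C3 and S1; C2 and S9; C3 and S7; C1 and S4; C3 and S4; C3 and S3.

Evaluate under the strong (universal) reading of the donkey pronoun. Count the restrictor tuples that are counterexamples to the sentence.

"it" takes "a stamp" as antecedent — a donkey pronoun bound across the clause boundary.
Strong reading: for every (c,s) with acquired(c,s), catalogued(c,s) ∧ displayed(c,s).
Restrictor pairs: (C1,S1) ✗  (C1,S3) ✗  (C1,S4) ✓  (C1,S7) ✗  (C1,S8) ✗  (C2,S1) ✓  (C2,S3) ✓  (C2,S5) ✗  (C2,S7) ✗  (C2,S8) ✗  (C2,S9) ✓  (C3,S3) ✓  (C3,S4) ✓  (C3,S7) ✗  (C3,S9) ✗
Counterexamples (restrictor pairs failing the scope): 9.

9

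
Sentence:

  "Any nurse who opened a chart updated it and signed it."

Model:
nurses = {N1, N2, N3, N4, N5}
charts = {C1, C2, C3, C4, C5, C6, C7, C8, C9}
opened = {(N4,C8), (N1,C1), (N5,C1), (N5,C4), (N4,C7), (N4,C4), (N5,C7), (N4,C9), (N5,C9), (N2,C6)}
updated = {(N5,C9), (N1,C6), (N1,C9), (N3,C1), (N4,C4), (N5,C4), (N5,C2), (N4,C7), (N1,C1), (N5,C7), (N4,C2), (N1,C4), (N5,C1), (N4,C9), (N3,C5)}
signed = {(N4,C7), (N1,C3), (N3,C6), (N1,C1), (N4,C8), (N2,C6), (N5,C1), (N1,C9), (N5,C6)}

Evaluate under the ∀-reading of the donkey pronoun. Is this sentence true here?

"it" takes "a chart" as antecedent — a donkey pronoun bound across the clause boundary.
Strong reading: for every (n,c) with opened(n,c), updated(n,c) ∧ signed(n,c).
Restrictor pairs: (N1,C1) ✓  (N2,C6) ✗  (N4,C4) ✗  (N4,C7) ✓  (N4,C8) ✗  (N4,C9) ✗  (N5,C1) ✓  (N5,C4) ✗  (N5,C7) ✗  (N5,C9) ✗
Counterexample: (N2,C6) is in opened but fails the scope.

False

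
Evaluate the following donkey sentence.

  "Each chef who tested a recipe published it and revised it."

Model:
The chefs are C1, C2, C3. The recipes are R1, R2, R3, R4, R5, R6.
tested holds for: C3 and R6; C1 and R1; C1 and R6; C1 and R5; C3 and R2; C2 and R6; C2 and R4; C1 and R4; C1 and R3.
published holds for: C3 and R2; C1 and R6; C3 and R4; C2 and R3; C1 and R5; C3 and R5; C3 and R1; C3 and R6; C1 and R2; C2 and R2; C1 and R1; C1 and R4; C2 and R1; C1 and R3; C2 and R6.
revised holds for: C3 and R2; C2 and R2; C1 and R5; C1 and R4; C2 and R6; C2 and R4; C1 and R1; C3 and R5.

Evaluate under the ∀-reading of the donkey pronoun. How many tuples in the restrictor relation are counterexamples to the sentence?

"it" takes "a recipe" as antecedent — a donkey pronoun bound across the clause boundary.
Strong reading: for every (c,r) with tested(c,r), published(c,r) ∧ revised(c,r).
Restrictor pairs: (C1,R1) ✓  (C1,R3) ✗  (C1,R4) ✓  (C1,R5) ✓  (C1,R6) ✗  (C2,R4) ✗  (C2,R6) ✓  (C3,R2) ✓  (C3,R6) ✗
Counterexamples (restrictor pairs failing the scope): 4.

4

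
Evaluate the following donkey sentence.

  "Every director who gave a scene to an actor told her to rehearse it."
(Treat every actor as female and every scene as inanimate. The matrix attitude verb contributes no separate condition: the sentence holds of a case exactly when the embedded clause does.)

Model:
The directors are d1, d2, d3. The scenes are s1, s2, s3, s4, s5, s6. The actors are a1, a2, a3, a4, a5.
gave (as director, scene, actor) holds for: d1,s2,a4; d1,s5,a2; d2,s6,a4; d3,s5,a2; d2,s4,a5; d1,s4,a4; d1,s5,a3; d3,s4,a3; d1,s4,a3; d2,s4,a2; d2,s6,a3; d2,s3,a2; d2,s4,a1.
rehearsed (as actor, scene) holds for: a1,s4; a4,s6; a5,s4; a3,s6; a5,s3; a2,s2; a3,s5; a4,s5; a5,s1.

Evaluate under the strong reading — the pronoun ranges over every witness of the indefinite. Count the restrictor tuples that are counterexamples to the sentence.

8

"her" takes "an actor" as antecedent and "it" takes "a scene"; both are donkey pronouns co-varying with the restrictor.
Strong reading: for every (d,s,a) with gave(d,s,a), rehearsed(a,s).
Restrictor triples: (d1,s2,a4)→rehearsed(a4,s2) ✗  (d1,s4,a3)→rehearsed(a3,s4) ✗  (d1,s4,a4)→rehearsed(a4,s4) ✗  (d1,s5,a2)→rehearsed(a2,s5) ✗  (d1,s5,a3)→rehearsed(a3,s5) ✓  (d2,s3,a2)→rehearsed(a2,s3) ✗  (d2,s4,a1)→rehearsed(a1,s4) ✓  (d2,s4,a2)→rehearsed(a2,s4) ✗  (d2,s4,a5)→rehearsed(a5,s4) ✓  (d2,s6,a3)→rehearsed(a3,s6) ✓  (d2,s6,a4)→rehearsed(a4,s6) ✓  (d3,s4,a3)→rehearsed(a3,s4) ✗  (d3,s5,a2)→rehearsed(a2,s5) ✗
Counterexamples (restrictor triples failing the scope): 8.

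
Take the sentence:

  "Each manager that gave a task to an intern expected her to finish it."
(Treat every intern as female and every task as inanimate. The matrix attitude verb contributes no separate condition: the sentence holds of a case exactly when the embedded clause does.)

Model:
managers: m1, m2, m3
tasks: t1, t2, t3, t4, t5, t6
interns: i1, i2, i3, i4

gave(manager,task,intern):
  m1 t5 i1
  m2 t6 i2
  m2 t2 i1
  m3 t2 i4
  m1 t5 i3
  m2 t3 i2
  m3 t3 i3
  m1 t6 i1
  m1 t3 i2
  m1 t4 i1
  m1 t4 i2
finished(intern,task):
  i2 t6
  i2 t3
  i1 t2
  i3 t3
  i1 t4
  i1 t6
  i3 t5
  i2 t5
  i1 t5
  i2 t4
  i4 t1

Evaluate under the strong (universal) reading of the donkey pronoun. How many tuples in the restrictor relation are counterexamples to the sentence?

1

"her" takes "an intern" as antecedent and "it" takes "a task"; both are donkey pronouns co-varying with the restrictor.
Strong reading: for every (m,t,i) with gave(m,t,i), finished(i,t).
Restrictor triples: (m1,t3,i2)→finished(i2,t3) ✓  (m1,t4,i1)→finished(i1,t4) ✓  (m1,t4,i2)→finished(i2,t4) ✓  (m1,t5,i1)→finished(i1,t5) ✓  (m1,t5,i3)→finished(i3,t5) ✓  (m1,t6,i1)→finished(i1,t6) ✓  (m2,t2,i1)→finished(i1,t2) ✓  (m2,t3,i2)→finished(i2,t3) ✓  (m2,t6,i2)→finished(i2,t6) ✓  (m3,t2,i4)→finished(i4,t2) ✗  (m3,t3,i3)→finished(i3,t3) ✓
Counterexamples (restrictor triples failing the scope): 1.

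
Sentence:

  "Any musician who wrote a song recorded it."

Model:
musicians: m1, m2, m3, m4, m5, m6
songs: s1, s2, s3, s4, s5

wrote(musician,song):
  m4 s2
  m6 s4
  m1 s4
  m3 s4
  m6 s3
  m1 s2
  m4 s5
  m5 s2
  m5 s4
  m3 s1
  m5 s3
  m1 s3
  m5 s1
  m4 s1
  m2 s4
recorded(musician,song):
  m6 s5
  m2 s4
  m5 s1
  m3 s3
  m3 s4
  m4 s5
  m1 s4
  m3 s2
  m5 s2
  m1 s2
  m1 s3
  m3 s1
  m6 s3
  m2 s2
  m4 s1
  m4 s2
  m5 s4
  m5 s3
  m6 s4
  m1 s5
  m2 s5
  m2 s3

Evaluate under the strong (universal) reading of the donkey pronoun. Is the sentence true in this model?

"it" takes "a song" as antecedent — a donkey pronoun bound across the clause boundary.
Strong reading: for every (m,s) with wrote(m,s), recorded(m,s).
Restrictor pairs: (m1,s2) ✓  (m1,s3) ✓  (m1,s4) ✓  (m2,s4) ✓  (m3,s1) ✓  (m3,s4) ✓  (m4,s1) ✓  (m4,s2) ✓  (m4,s5) ✓  (m5,s1) ✓  (m5,s2) ✓  (m5,s3) ✓  (m5,s4) ✓  (m6,s3) ✓  (m6,s4) ✓
Every restrictor pair satisfies the scope.

True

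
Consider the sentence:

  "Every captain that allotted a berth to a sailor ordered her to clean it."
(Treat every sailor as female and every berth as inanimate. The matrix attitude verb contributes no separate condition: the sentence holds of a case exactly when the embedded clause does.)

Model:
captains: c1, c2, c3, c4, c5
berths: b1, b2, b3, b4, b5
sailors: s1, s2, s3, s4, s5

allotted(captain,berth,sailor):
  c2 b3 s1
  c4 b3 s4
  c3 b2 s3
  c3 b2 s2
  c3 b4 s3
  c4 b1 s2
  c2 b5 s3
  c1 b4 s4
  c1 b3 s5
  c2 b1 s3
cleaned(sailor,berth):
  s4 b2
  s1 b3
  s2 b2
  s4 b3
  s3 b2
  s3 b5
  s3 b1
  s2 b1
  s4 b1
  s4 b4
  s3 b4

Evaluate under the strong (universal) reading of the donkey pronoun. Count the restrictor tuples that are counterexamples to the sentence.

"her" takes "a sailor" as antecedent and "it" takes "a berth"; both are donkey pronouns co-varying with the restrictor.
Strong reading: for every (c,b,s) with allotted(c,b,s), cleaned(s,b).
Restrictor triples: (c1,b3,s5)→cleaned(s5,b3) ✗  (c1,b4,s4)→cleaned(s4,b4) ✓  (c2,b1,s3)→cleaned(s3,b1) ✓  (c2,b3,s1)→cleaned(s1,b3) ✓  (c2,b5,s3)→cleaned(s3,b5) ✓  (c3,b2,s2)→cleaned(s2,b2) ✓  (c3,b2,s3)→cleaned(s3,b2) ✓  (c3,b4,s3)→cleaned(s3,b4) ✓  (c4,b1,s2)→cleaned(s2,b1) ✓  (c4,b3,s4)→cleaned(s4,b3) ✓
Counterexamples (restrictor triples failing the scope): 1.

1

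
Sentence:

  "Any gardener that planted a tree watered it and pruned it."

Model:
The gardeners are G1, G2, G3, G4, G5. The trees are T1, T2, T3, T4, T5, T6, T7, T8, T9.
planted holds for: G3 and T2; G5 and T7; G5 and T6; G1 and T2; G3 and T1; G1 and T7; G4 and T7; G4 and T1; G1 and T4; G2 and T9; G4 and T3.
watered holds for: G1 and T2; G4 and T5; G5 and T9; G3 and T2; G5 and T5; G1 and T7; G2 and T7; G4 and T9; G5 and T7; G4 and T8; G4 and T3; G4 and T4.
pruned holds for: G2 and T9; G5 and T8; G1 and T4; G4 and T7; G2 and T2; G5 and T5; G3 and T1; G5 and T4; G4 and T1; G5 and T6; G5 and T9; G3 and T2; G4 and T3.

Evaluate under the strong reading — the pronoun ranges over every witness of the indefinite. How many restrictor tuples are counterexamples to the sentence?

9

"it" takes "a tree" as antecedent — a donkey pronoun bound across the clause boundary.
Strong reading: for every (g,t) with planted(g,t), watered(g,t) ∧ pruned(g,t).
Restrictor pairs: (G1,T2) ✗  (G1,T4) ✗  (G1,T7) ✗  (G2,T9) ✗  (G3,T1) ✗  (G3,T2) ✓  (G4,T1) ✗  (G4,T3) ✓  (G4,T7) ✗  (G5,T6) ✗  (G5,T7) ✗
Counterexamples (restrictor pairs failing the scope): 9.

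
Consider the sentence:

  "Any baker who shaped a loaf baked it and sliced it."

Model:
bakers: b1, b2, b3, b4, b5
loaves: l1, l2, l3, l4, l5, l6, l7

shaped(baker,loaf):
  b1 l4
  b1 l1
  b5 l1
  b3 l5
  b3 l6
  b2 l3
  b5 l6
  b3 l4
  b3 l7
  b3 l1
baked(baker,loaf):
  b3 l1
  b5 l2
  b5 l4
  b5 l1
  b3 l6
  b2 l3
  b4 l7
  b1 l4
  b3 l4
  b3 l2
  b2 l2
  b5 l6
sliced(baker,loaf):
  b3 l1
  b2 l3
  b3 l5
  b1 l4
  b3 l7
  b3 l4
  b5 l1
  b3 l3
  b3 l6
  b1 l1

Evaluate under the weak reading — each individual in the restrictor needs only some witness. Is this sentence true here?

"it" takes "a loaf" as antecedent — a donkey pronoun bound across the clause boundary.
Weak reading: every baker b with some shaped-loaf has at least one shaped-loaf l such that baked(b,l) ∧ sliced(b,l).
Per baker: b1:✓  b2:✓  b3:✓  b5:✓
Every baker in the restrictor has a witness.

True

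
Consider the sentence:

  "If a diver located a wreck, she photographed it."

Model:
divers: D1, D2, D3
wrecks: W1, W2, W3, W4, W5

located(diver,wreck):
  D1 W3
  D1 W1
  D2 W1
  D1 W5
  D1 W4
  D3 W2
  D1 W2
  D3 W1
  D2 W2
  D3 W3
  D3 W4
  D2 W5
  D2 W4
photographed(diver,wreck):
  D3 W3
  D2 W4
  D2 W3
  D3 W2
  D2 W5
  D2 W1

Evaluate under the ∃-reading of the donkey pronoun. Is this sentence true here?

"it" takes "a wreck" as antecedent — a donkey pronoun bound across the clause boundary.
Weak reading: every diver d with some located-wreck has at least one located-wreck w such that photographed(d,w).
Per diver: D1:✗  D2:✓  D3:✓
D1 has no witness among its located-wrecks.

False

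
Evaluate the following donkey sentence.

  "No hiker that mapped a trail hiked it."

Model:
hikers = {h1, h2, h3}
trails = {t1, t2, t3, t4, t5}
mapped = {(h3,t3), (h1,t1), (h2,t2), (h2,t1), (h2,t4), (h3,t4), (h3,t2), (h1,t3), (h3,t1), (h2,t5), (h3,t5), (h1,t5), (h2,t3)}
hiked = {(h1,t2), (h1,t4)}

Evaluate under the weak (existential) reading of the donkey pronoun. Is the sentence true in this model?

"it" takes "a trail" as antecedent — a donkey pronoun bound across the clause boundary.
Truth condition: for no (h,t) with mapped(h,t) does hiked(h,t) hold.
Restrictor pairs — does the scope hold? (h1,t1):fails  (h1,t3):fails  (h1,t5):fails  (h2,t1):fails  (h2,t2):fails  (h2,t3):fails  (h2,t4):fails  (h2,t5):fails  (h3,t1):fails  (h3,t2):fails  (h3,t3):fails  (h3,t4):fails  (h3,t5):fails
Scope holds for no restrictor pair, so the sentence is true.

True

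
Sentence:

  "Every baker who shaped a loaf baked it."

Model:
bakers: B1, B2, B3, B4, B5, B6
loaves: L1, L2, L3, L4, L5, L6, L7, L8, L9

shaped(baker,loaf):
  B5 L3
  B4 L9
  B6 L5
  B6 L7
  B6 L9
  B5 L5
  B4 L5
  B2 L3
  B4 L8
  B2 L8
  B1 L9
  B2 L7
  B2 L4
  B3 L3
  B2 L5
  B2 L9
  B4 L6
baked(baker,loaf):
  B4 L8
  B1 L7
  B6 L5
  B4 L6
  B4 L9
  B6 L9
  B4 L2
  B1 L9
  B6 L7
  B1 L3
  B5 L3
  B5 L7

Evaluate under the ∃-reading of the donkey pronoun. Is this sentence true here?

False

"it" takes "a loaf" as antecedent — a donkey pronoun bound across the clause boundary.
Weak reading: every baker b with some shaped-loaf has at least one shaped-loaf l such that baked(b,l).
Per baker: B1:✓  B2:✗  B3:✗  B4:✓  B5:✓  B6:✓
B2 has no witness among its shaped-loaves.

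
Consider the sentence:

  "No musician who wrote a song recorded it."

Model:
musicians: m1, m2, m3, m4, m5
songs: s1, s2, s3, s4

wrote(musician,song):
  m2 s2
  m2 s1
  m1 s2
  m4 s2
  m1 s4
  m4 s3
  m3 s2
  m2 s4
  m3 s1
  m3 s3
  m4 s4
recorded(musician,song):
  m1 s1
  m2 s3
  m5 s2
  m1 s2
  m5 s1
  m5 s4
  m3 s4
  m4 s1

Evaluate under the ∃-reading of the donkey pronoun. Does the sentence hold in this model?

"it" takes "a song" as antecedent — a donkey pronoun bound across the clause boundary.
Truth condition: for no (m,s) with wrote(m,s) does recorded(m,s) hold.
Restrictor pairs — does the scope hold? (m1,s2):holds  (m1,s4):fails  (m2,s1):fails  (m2,s2):fails  (m2,s4):fails  (m3,s1):fails  (m3,s2):fails  (m3,s3):fails  (m4,s2):fails  (m4,s3):fails  (m4,s4):fails
Scope holds for 1 pair(s), so the sentence is false.

False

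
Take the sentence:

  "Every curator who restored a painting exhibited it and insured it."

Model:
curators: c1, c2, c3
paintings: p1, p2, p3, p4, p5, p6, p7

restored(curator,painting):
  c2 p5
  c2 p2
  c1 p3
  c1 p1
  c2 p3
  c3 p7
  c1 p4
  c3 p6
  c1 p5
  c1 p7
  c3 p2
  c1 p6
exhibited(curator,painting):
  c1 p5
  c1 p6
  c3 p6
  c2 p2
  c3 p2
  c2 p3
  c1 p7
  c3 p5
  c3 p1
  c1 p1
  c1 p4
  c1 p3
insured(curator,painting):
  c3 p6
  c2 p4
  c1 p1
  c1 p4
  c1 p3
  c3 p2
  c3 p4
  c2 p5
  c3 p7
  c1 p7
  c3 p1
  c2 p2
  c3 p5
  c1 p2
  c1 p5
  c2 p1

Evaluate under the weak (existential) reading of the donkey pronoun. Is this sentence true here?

"it" takes "a painting" as antecedent — a donkey pronoun bound across the clause boundary.
Weak reading: every curator c with some restored-painting has at least one restored-painting p such that exhibited(c,p) ∧ insured(c,p).
Per curator: c1:✓  c2:✓  c3:✓
Every curator in the restrictor has a witness.

True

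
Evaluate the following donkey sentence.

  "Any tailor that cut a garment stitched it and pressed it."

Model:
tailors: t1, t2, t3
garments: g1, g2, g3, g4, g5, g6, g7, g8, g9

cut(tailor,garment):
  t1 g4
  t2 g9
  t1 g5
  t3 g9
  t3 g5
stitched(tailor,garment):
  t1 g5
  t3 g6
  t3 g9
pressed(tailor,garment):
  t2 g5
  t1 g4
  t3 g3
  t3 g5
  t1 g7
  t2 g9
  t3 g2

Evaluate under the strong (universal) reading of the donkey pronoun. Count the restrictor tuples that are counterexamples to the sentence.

5

"it" takes "a garment" as antecedent — a donkey pronoun bound across the clause boundary.
Strong reading: for every (t,g) with cut(t,g), stitched(t,g) ∧ pressed(t,g).
Restrictor pairs: (t1,g4) ✗  (t1,g5) ✗  (t2,g9) ✗  (t3,g5) ✗  (t3,g9) ✗
Counterexamples (restrictor pairs failing the scope): 5.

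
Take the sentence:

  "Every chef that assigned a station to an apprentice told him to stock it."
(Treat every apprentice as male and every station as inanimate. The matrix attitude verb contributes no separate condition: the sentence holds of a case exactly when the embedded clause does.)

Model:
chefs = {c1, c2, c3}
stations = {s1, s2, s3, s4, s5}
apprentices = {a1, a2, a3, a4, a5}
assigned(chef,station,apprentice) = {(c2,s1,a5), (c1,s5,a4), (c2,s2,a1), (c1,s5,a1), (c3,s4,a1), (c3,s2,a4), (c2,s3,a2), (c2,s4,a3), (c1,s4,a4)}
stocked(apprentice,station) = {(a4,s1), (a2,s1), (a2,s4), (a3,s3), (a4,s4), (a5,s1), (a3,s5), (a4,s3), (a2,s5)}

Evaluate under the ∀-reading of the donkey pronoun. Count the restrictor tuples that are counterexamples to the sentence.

7

"him" takes "an apprentice" as antecedent and "it" takes "a station"; both are donkey pronouns co-varying with the restrictor.
Strong reading: for every (c,s,a) with assigned(c,s,a), stocked(a,s).
Restrictor triples: (c1,s4,a4)→stocked(a4,s4) ✓  (c1,s5,a1)→stocked(a1,s5) ✗  (c1,s5,a4)→stocked(a4,s5) ✗  (c2,s1,a5)→stocked(a5,s1) ✓  (c2,s2,a1)→stocked(a1,s2) ✗  (c2,s3,a2)→stocked(a2,s3) ✗  (c2,s4,a3)→stocked(a3,s4) ✗  (c3,s2,a4)→stocked(a4,s2) ✗  (c3,s4,a1)→stocked(a1,s4) ✗
Counterexamples (restrictor triples failing the scope): 7.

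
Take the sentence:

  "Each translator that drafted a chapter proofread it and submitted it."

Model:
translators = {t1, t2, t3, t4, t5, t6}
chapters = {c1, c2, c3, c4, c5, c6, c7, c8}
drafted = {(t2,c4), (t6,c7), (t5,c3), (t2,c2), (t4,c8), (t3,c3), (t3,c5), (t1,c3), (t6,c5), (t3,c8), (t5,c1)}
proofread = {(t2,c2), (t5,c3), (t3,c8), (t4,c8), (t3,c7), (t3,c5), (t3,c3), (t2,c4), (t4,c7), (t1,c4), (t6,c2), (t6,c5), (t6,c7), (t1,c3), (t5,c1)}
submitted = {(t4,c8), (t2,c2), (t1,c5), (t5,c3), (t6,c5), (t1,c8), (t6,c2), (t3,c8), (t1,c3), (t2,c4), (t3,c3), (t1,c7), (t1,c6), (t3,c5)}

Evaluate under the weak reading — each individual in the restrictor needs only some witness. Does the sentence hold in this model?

"it" takes "a chapter" as antecedent — a donkey pronoun bound across the clause boundary.
Weak reading: every translator t with some drafted-chapter has at least one drafted-chapter c such that proofread(t,c) ∧ submitted(t,c).
Per translator: t1:✓  t2:✓  t3:✓  t4:✓  t5:✓  t6:✓
Every translator in the restrictor has a witness.

True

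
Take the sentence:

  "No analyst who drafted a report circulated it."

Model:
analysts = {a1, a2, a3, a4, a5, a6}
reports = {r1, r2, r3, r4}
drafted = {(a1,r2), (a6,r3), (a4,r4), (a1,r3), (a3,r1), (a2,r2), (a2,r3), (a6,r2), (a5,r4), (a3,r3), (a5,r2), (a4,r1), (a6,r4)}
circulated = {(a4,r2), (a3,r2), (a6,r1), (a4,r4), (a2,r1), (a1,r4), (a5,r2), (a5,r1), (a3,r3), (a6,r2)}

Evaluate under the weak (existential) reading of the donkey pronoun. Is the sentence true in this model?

False

"it" takes "a report" as antecedent — a donkey pronoun bound across the clause boundary.
Truth condition: for no (a,r) with drafted(a,r) does circulated(a,r) hold.
Restrictor pairs — does the scope hold? (a1,r2):fails  (a1,r3):fails  (a2,r2):fails  (a2,r3):fails  (a3,r1):fails  (a3,r3):holds  (a4,r1):fails  (a4,r4):holds  (a5,r2):holds  (a5,r4):fails  (a6,r2):holds  (a6,r3):fails  (a6,r4):fails
Scope holds for 4 pair(s), so the sentence is false.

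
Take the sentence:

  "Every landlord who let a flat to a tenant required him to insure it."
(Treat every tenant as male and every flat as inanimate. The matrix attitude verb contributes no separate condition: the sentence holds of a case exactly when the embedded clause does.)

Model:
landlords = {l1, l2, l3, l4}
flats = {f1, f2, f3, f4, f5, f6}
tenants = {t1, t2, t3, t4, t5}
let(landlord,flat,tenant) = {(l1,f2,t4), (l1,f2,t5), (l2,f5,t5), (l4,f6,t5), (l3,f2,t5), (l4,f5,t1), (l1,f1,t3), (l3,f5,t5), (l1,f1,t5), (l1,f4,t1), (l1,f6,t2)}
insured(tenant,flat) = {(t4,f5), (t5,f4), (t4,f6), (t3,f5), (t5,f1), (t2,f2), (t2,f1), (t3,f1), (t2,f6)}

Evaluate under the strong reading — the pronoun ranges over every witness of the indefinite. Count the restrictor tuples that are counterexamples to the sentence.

8

"him" takes "a tenant" as antecedent and "it" takes "a flat"; both are donkey pronouns co-varying with the restrictor.
Strong reading: for every (l,f,t) with let(l,f,t), insured(t,f).
Restrictor triples: (l1,f1,t3)→insured(t3,f1) ✓  (l1,f1,t5)→insured(t5,f1) ✓  (l1,f2,t4)→insured(t4,f2) ✗  (l1,f2,t5)→insured(t5,f2) ✗  (l1,f4,t1)→insured(t1,f4) ✗  (l1,f6,t2)→insured(t2,f6) ✓  (l2,f5,t5)→insured(t5,f5) ✗  (l3,f2,t5)→insured(t5,f2) ✗  (l3,f5,t5)→insured(t5,f5) ✗  (l4,f5,t1)→insured(t1,f5) ✗  (l4,f6,t5)→insured(t5,f6) ✗
Counterexamples (restrictor triples failing the scope): 8.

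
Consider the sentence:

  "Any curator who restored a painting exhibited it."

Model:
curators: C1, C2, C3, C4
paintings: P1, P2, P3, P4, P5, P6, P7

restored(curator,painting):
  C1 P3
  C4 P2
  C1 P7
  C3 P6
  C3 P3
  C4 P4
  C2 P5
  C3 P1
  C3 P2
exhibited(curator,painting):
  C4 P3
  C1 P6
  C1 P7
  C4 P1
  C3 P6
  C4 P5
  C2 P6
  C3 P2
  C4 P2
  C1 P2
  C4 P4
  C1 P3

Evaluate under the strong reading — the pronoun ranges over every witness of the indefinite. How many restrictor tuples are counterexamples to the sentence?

"it" takes "a painting" as antecedent — a donkey pronoun bound across the clause boundary.
Strong reading: for every (c,p) with restored(c,p), exhibited(c,p).
Restrictor pairs: (C1,P3) ✓  (C1,P7) ✓  (C2,P5) ✗  (C3,P1) ✗  (C3,P2) ✓  (C3,P3) ✗  (C3,P6) ✓  (C4,P2) ✓  (C4,P4) ✓
Counterexamples (restrictor pairs failing the scope): 3.

3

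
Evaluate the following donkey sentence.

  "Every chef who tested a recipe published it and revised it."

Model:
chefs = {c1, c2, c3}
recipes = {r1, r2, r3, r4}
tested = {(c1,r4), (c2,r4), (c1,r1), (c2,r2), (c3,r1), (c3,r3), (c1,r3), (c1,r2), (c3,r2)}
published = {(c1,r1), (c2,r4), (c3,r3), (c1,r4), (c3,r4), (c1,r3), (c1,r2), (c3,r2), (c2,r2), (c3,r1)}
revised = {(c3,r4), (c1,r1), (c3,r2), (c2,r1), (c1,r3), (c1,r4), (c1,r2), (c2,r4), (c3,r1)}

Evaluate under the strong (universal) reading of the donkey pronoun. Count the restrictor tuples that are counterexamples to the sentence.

"it" takes "a recipe" as antecedent — a donkey pronoun bound across the clause boundary.
Strong reading: for every (c,r) with tested(c,r), published(c,r) ∧ revised(c,r).
Restrictor pairs: (c1,r1) ✓  (c1,r2) ✓  (c1,r3) ✓  (c1,r4) ✓  (c2,r2) ✗  (c2,r4) ✓  (c3,r1) ✓  (c3,r2) ✓  (c3,r3) ✗
Counterexamples (restrictor pairs failing the scope): 2.

2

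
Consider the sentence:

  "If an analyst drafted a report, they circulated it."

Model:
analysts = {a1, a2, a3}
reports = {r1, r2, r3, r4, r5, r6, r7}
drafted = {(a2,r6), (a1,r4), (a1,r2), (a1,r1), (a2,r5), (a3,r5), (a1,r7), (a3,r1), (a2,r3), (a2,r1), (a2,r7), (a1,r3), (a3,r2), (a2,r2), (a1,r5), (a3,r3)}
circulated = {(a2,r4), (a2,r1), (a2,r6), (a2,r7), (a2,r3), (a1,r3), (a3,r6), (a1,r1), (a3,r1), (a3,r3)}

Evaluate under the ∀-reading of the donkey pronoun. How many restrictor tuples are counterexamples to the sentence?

"it" takes "a report" as antecedent — a donkey pronoun bound across the clause boundary.
Strong reading: for every (a,r) with drafted(a,r), circulated(a,r).
Restrictor pairs: (a1,r1) ✓  (a1,r2) ✗  (a1,r3) ✓  (a1,r4) ✗  (a1,r5) ✗  (a1,r7) ✗  (a2,r1) ✓  (a2,r2) ✗  (a2,r3) ✓  (a2,r5) ✗  (a2,r6) ✓  (a2,r7) ✓  (a3,r1) ✓  (a3,r2) ✗  (a3,r3) ✓  (a3,r5) ✗
Counterexamples (restrictor pairs failing the scope): 8.

8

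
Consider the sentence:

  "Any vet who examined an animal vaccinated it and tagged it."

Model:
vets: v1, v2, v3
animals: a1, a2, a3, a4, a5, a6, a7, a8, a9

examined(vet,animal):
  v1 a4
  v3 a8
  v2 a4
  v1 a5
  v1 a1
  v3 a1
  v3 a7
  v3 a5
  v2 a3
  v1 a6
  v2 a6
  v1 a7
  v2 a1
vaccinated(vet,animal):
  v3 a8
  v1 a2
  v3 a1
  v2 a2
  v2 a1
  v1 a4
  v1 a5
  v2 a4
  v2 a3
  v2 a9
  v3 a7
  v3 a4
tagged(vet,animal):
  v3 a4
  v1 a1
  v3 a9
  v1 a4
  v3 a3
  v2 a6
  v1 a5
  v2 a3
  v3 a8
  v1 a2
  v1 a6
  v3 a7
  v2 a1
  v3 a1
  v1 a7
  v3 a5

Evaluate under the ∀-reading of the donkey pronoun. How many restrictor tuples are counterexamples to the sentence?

"it" takes "an animal" as antecedent — a donkey pronoun bound across the clause boundary.
Strong reading: for every (v,a) with examined(v,a), vaccinated(v,a) ∧ tagged(v,a).
Restrictor pairs: (v1,a1) ✗  (v1,a4) ✓  (v1,a5) ✓  (v1,a6) ✗  (v1,a7) ✗  (v2,a1) ✓  (v2,a3) ✓  (v2,a4) ✗  (v2,a6) ✗  (v3,a1) ✓  (v3,a5) ✗  (v3,a7) ✓  (v3,a8) ✓
Counterexamples (restrictor pairs failing the scope): 6.

6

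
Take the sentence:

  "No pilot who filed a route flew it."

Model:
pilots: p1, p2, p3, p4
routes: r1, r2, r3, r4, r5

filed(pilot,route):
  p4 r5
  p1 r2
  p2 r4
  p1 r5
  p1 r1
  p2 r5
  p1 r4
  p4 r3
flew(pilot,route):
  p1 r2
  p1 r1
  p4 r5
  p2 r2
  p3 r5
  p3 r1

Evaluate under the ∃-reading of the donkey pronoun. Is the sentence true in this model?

"it" takes "a route" as antecedent — a donkey pronoun bound across the clause boundary.
Truth condition: for no (p,r) with filed(p,r) does flew(p,r) hold.
Restrictor pairs — does the scope hold? (p1,r1):holds  (p1,r2):holds  (p1,r4):fails  (p1,r5):fails  (p2,r4):fails  (p2,r5):fails  (p4,r3):fails  (p4,r5):holds
Scope holds for 3 pair(s), so the sentence is false.

False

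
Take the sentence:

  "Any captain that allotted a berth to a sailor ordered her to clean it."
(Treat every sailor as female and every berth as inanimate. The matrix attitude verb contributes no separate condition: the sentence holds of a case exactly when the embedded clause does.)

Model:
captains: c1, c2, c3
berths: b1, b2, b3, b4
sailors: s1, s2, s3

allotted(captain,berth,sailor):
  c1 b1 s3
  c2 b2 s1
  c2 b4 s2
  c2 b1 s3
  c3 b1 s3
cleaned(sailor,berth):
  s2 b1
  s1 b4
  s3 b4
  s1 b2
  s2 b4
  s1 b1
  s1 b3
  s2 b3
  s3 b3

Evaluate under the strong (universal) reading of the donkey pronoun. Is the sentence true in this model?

"her" takes "a sailor" as antecedent and "it" takes "a berth"; both are donkey pronouns co-varying with the restrictor.
Strong reading: for every (c,b,s) with allotted(c,b,s), cleaned(s,b).
Restrictor triples: (c1,b1,s3)→cleaned(s3,b1) ✗  (c2,b1,s3)→cleaned(s3,b1) ✗  (c2,b2,s1)→cleaned(s1,b2) ✓  (c2,b4,s2)→cleaned(s2,b4) ✓  (c3,b1,s3)→cleaned(s3,b1) ✗
Counterexample: (c1,b1,s3) — cleaned(s3,b1) does not hold.

False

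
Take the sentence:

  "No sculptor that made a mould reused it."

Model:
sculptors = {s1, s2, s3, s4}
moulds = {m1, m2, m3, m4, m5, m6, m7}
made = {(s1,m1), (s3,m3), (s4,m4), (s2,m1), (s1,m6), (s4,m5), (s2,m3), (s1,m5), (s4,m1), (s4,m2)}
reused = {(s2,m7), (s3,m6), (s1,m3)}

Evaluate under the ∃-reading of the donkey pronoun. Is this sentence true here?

True

"it" takes "a mould" as antecedent — a donkey pronoun bound across the clause boundary.
Truth condition: for no (s,m) with made(s,m) does reused(s,m) hold.
Restrictor pairs — does the scope hold? (s1,m1):fails  (s1,m5):fails  (s1,m6):fails  (s2,m1):fails  (s2,m3):fails  (s3,m3):fails  (s4,m1):fails  (s4,m2):fails  (s4,m4):fails  (s4,m5):fails
Scope holds for no restrictor pair, so the sentence is true.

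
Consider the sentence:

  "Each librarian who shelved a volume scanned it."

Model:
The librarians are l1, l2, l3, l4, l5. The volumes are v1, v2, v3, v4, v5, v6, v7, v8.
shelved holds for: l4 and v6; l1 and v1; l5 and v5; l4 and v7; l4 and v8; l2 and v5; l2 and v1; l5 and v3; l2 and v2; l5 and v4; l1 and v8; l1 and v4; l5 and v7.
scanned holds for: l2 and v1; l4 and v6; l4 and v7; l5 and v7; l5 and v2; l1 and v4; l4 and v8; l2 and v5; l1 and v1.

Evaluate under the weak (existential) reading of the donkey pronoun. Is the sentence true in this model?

True

"it" takes "a volume" as antecedent — a donkey pronoun bound across the clause boundary.
Weak reading: every librarian l with some shelved-volume has at least one shelved-volume v such that scanned(l,v).
Per librarian: l1:✓  l2:✓  l4:✓  l5:✓
Every librarian in the restrictor has a witness.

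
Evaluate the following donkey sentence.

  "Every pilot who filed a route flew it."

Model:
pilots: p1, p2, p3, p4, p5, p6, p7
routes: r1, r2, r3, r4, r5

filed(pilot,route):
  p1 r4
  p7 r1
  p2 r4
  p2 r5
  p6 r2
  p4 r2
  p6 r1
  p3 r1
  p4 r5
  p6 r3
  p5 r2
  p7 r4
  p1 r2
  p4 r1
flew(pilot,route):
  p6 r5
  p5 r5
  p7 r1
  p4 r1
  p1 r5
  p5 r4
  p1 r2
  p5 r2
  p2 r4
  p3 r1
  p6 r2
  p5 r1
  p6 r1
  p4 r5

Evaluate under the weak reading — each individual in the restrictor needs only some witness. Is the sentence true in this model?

"it" takes "a route" as antecedent — a donkey pronoun bound across the clause boundary.
Weak reading: every pilot p with some filed-route has at least one filed-route r such that flew(p,r).
Per pilot: p1:✓  p2:✓  p3:✓  p4:✓  p5:✓  p6:✓  p7:✓
Every pilot in the restrictor has a witness.

True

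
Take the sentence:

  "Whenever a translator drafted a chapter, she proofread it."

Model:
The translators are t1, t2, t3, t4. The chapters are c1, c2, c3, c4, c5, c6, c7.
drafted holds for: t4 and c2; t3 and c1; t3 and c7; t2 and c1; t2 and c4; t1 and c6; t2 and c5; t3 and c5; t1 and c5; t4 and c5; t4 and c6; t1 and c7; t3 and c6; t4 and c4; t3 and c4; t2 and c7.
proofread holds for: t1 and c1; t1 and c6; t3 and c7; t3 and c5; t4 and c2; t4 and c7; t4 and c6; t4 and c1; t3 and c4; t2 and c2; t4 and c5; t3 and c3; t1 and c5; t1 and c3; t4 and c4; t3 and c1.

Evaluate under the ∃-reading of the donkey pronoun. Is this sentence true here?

False

"it" takes "a chapter" as antecedent — a donkey pronoun bound across the clause boundary.
Weak reading: every translator t with some drafted-chapter has at least one drafted-chapter c such that proofread(t,c).
Per translator: t1:✓  t2:✗  t3:✓  t4:✓
t2 has no witness among its drafted-chapters.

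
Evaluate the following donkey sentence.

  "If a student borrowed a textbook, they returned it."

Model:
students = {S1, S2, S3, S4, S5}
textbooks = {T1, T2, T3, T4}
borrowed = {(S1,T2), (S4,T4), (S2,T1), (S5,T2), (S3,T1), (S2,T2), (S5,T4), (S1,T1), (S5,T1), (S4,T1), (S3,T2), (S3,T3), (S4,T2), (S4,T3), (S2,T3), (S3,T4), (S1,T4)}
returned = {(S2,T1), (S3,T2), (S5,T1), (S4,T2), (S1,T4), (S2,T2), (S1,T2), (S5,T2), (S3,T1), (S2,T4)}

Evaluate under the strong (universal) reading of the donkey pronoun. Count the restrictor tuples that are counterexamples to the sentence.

"it" takes "a textbook" as antecedent — a donkey pronoun bound across the clause boundary.
Strong reading: for every (s,t) with borrowed(s,t), returned(s,t).
Restrictor pairs: (S1,T1) ✗  (S1,T2) ✓  (S1,T4) ✓  (S2,T1) ✓  (S2,T2) ✓  (S2,T3) ✗  (S3,T1) ✓  (S3,T2) ✓  (S3,T3) ✗  (S3,T4) ✗  (S4,T1) ✗  (S4,T2) ✓  (S4,T3) ✗  (S4,T4) ✗  (S5,T1) ✓  (S5,T2) ✓  (S5,T4) ✗
Counterexamples (restrictor pairs failing the scope): 8.

8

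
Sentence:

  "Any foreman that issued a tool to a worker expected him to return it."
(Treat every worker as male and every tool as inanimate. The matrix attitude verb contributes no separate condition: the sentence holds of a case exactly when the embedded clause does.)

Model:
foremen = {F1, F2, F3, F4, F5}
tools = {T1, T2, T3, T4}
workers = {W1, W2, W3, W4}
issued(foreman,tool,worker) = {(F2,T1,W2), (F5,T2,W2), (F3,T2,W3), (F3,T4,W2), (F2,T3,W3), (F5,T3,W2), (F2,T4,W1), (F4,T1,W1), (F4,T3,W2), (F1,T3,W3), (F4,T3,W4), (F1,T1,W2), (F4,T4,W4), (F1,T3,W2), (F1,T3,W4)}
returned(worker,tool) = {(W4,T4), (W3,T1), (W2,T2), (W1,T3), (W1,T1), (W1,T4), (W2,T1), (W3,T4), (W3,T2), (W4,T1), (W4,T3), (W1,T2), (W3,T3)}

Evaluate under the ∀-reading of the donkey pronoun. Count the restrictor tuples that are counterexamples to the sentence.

4

"him" takes "a worker" as antecedent and "it" takes "a tool"; both are donkey pronouns co-varying with the restrictor.
Strong reading: for every (f,t,w) with issued(f,t,w), returned(w,t).
Restrictor triples: (F1,T1,W2)→returned(W2,T1) ✓  (F1,T3,W2)→returned(W2,T3) ✗  (F1,T3,W3)→returned(W3,T3) ✓  (F1,T3,W4)→returned(W4,T3) ✓  (F2,T1,W2)→returned(W2,T1) ✓  (F2,T3,W3)→returned(W3,T3) ✓  (F2,T4,W1)→returned(W1,T4) ✓  (F3,T2,W3)→returned(W3,T2) ✓  (F3,T4,W2)→returned(W2,T4) ✗  (F4,T1,W1)→returned(W1,T1) ✓  (F4,T3,W2)→returned(W2,T3) ✗  (F4,T3,W4)→returned(W4,T3) ✓  (F4,T4,W4)→returned(W4,T4) ✓  (F5,T2,W2)→returned(W2,T2) ✓  (F5,T3,W2)→returned(W2,T3) ✗
Counterexamples (restrictor triples failing the scope): 4.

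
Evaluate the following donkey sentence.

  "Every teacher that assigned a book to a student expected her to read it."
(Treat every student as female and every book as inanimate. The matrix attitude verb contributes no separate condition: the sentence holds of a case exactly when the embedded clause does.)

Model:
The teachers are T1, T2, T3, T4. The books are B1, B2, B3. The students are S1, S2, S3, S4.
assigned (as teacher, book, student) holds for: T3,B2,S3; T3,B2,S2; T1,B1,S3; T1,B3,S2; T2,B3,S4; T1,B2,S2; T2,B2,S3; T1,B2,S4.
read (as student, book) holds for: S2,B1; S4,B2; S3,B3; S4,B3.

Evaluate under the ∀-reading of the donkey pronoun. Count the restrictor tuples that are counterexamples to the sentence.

"her" takes "a student" as antecedent and "it" takes "a book"; both are donkey pronouns co-varying with the restrictor.
Strong reading: for every (t,b,s) with assigned(t,b,s), read(s,b).
Restrictor triples: (T1,B1,S3)→read(S3,B1) ✗  (T1,B2,S2)→read(S2,B2) ✗  (T1,B2,S4)→read(S4,B2) ✓  (T1,B3,S2)→read(S2,B3) ✗  (T2,B2,S3)→read(S3,B2) ✗  (T2,B3,S4)→read(S4,B3) ✓  (T3,B2,S2)→read(S2,B2) ✗  (T3,B2,S3)→read(S3,B2) ✗
Counterexamples (restrictor triples failing the scope): 6.

6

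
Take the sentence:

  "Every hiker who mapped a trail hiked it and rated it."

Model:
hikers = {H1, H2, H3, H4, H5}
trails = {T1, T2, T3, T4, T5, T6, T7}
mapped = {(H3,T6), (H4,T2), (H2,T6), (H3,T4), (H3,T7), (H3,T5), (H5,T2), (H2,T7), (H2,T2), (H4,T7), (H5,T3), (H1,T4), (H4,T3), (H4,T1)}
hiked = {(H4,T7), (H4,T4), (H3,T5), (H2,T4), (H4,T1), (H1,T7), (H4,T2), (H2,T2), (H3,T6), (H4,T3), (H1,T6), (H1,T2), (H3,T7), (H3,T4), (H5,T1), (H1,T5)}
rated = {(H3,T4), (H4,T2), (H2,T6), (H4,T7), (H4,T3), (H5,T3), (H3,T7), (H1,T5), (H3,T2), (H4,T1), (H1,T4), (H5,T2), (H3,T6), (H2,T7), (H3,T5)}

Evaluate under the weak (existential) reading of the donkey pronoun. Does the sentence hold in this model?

False

"it" takes "a trail" as antecedent — a donkey pronoun bound across the clause boundary.
Weak reading: every hiker h with some mapped-trail has at least one mapped-trail t such that hiked(h,t) ∧ rated(h,t).
Per hiker: H1:✗  H2:✗  H3:✓  H4:✓  H5:✗
H1 has no witness among its mapped-trails.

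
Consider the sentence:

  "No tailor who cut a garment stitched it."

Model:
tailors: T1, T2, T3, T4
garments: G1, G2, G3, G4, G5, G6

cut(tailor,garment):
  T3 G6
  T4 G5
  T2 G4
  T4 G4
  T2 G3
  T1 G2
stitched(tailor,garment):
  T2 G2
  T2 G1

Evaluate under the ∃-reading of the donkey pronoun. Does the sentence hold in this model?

"it" takes "a garment" as antecedent — a donkey pronoun bound across the clause boundary.
Truth condition: for no (t,g) with cut(t,g) does stitched(t,g) hold.
Restrictor pairs — does the scope hold? (T1,G2):fails  (T2,G3):fails  (T2,G4):fails  (T3,G6):fails  (T4,G4):fails  (T4,G5):fails
Scope holds for no restrictor pair, so the sentence is true.

True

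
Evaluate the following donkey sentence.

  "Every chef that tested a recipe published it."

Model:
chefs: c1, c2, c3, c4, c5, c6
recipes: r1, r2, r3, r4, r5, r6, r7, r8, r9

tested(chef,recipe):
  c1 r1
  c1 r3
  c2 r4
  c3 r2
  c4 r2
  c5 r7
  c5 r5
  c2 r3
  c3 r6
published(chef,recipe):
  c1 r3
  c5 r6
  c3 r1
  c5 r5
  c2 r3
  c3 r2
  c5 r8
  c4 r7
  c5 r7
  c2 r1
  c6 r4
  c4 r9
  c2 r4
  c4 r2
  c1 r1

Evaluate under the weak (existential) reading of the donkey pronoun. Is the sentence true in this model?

True

"it" takes "a recipe" as antecedent — a donkey pronoun bound across the clause boundary.
Weak reading: every chef c with some tested-recipe has at least one tested-recipe r such that published(c,r).
Per chef: c1:✓  c2:✓  c3:✓  c4:✓  c5:✓
Every chef in the restrictor has a witness.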